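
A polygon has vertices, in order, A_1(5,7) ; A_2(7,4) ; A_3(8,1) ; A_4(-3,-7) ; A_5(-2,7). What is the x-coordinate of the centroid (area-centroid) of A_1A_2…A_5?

320/191

Apply the shoelace (surveyor's) formula. First the cross-terms c_i = x_i·y_{i+1} − x_{i+1}·y_i:
  -29, -25, -53, -35, -49  ⇒  2A = -191, A = -95.5.
Then Σ (x_i + x_{i+1})·c_i = -960, so x̄ = -960 / (6·(-95.5)) = 320/191.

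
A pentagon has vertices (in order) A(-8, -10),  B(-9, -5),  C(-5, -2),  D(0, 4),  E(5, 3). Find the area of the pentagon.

61.5

Apply the shoelace (surveyor's) formula: 2A = Σ (x_i·y_{i+1} − x_{i+1}·y_i), indices taken mod 5.
Σ = (-50) + (-7) + (-20) + (-20) + (-26) = -123
Area = |Σ|/2 = 61.5.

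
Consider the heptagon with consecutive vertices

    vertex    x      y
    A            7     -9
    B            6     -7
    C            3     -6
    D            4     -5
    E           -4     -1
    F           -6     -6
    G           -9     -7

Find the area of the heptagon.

Apply the shoelace (surveyor's) formula: 2A = Σ (x_i·y_{i+1} − x_{i+1}·y_i), indices taken mod 7.
Σ = (5) + (-15) + (9) + (-24) + (18) + (-12) + (130) = 111
Area = |Σ|/2 = 55.5.

55.5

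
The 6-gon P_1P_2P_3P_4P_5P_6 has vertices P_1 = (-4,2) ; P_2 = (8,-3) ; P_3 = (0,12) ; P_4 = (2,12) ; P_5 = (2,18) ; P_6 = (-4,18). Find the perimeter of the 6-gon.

60

|P_1P_2| = √((12)² + (-5)²) = √169 = 13
|P_2P_3| = √((-8)² + (15)²) = √289 = 17
|P_3P_4| = √((2)² + (0)²) = √4 = 2
|P_4P_5| = √((0)² + (6)²) = √36 = 6
|P_5P_6| = √((-6)² + (0)²) = √36 = 6
|P_6P_1| = √((0)² + (-16)²) = √256 = 16
Perimeter = 13 + 17 + 2 + 6 + 6 + 16 = 60.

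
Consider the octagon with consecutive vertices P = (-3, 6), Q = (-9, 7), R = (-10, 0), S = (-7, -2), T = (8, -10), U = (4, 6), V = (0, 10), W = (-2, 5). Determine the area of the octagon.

180

P→Q: (-3)(7) − (-9)(6) = 33
Q→R: (-9)(0) − (-10)(7) = 70
R→S: (-10)(-2) − (-7)(0) = 20
S→T: (-7)(-10) − (8)(-2) = 86
T→U: (8)(6) − (4)(-10) = 88
U→V: (4)(10) − (0)(6) = 40
V→W: (0)(5) − (-2)(10) = 20
W→P: (-2)(6) − (-3)(5) = 3
Σ = 360
Area = |Σ|/2 = 180.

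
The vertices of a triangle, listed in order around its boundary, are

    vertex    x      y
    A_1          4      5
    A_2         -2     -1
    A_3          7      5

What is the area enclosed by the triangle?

A_1→A_2: (4)(-1) − (-2)(5) = 6
A_2→A_3: (-2)(5) − (7)(-1) = -3
A_3→A_1: (7)(5) − (4)(5) = 15
Σ = 18
Area = |Σ|/2 = 9.

9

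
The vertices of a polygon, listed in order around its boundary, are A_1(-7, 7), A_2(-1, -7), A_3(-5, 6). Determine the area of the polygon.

Apply the shoelace formula: 2A = Σ (x_i·y_{i+1} − x_{i+1}·y_i), indices taken mod 3.
A_1→A_2: (-7)(-7) − (-1)(7) = 56
A_2→A_3: (-1)(6) − (-5)(-7) = -41
A_3→A_1: (-5)(7) − (-7)(6) = 7
Σ = 22
Area = |Σ|/2 = 11.

11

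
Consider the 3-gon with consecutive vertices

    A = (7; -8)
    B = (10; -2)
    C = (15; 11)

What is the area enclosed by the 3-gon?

Σ = (66) + (140) + (-197) = 9
Area = |Σ|/2 = 4.5.

4.5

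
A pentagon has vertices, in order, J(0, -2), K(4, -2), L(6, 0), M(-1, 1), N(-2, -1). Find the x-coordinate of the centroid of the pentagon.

5/3

Apply the shoelace (surveyor's) formula. First the cross-terms c_i = x_i·y_{i+1} − x_{i+1}·y_i:
  8, 12, 6, 3, 4  ⇒  2A = 33, A = 16.5.
Then Σ (x_i + x_{i+1})·c_i = 165, so x̄ = 165 / (6·16.5) = 5/3.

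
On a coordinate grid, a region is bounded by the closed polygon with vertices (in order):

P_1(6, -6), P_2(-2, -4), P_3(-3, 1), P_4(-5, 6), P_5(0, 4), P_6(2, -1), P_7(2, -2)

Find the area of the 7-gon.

Apply the surveyor's formula: 2A = Σ (x_i·y_{i+1} − x_{i+1}·y_i), indices taken mod 7.
P_1→P_2: (6)(-4) − (-2)(-6) = -36
P_2→P_3: (-2)(1) − (-3)(-4) = -14
P_3→P_4: (-3)(6) − (-5)(1) = -13
P_4→P_5: (-5)(4) − (0)(6) = -20
P_5→P_6: (0)(-1) − (2)(4) = -8
P_6→P_7: (2)(-2) − (2)(-1) = -2
P_7→P_1: (2)(-6) − (6)(-2) = 0
Σ = -93
Area = |Σ|/2 = 46.5.

46.5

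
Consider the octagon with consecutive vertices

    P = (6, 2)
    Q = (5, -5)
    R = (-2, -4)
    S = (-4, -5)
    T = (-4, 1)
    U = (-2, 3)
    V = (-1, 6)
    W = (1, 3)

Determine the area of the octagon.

Apply the shoelace formula: 2A = Σ (x_i·y_{i+1} − x_{i+1}·y_i), indices taken mod 8.
Cross-terms: -40, -30, -6, -24, -10, -9, -9, -16  ⇒  Σ = -144
Area = |Σ|/2 = 72.

72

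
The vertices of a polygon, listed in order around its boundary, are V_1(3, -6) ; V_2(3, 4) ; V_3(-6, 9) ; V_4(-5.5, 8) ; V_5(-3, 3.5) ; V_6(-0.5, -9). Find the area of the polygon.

Σ = (30) + (51) + (1.5) + (4.75) + (28.75) + (30) = 146
Area = |Σ|/2 = 73.

73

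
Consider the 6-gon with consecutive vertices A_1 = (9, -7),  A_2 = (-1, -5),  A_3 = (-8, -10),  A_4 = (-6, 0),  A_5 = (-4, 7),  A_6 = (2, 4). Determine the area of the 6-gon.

132

A_1→A_2: (9)(-5) − (-1)(-7) = -52
A_2→A_3: (-1)(-10) − (-8)(-5) = -30
A_3→A_4: (-8)(0) − (-6)(-10) = -60
A_4→A_5: (-6)(7) − (-4)(0) = -42
A_5→A_6: (-4)(4) − (2)(7) = -30
A_6→A_1: (2)(-7) − (9)(4) = -50
Σ = -264
Area = |Σ|/2 = 132.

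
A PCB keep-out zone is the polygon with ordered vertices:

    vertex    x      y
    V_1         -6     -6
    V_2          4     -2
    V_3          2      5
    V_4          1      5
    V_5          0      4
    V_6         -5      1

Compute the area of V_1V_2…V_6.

62.5

Apply the shoelace formula: 2A = Σ (x_i·y_{i+1} − x_{i+1}·y_i), indices taken mod 6.
Cross-terms: 36, 24, 5, 4, 20, 36  ⇒  Σ = 125
Area = |Σ|/2 = 62.5.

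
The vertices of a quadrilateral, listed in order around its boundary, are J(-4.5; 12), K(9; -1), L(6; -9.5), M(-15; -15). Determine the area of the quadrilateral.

331.5

Apply Gauss's area formula: 2A = Σ (x_i·y_{i+1} − x_{i+1}·y_i), indices taken mod 4.
Σ = (-103.5) + (-79.5) + (-232.5) + (-247.5) = -663
Area = |Σ|/2 = 331.5.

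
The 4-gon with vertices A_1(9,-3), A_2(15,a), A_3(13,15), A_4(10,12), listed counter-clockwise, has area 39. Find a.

Write out the shoelace sum; only the two edges meeting at A_2 involve a:
2·Area = [(9·a − 15·(-3)) + (15·15 − 13·a)] + -132
       = -4·a + 138 = 78
⇒ a = 15.

15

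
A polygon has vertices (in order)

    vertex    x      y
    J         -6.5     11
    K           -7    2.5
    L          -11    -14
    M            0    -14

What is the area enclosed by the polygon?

124.625

Apply the surveyor's formula: 2A = Σ (x_i·y_{i+1} − x_{i+1}·y_i), indices taken mod 4.
Cross-terms: 60.75, 125.5, 154, -91  ⇒  Σ = 249.25
Area = |Σ|/2 = 124.625.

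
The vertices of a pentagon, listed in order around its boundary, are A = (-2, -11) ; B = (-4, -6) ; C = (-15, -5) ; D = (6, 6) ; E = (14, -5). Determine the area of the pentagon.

Σ = (-32) + (-70) + (-60) + (-114) + (-164) = -440
Area = |Σ|/2 = 220.

220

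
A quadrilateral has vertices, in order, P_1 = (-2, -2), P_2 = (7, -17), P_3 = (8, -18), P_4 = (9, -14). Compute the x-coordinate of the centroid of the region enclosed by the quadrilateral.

153/31

Apply Gauss's area formula. First the cross-terms c_i = x_i·y_{i+1} − x_{i+1}·y_i:
  48, 10, 50, -46  ⇒  2A = 62, A = 31.
Then Σ (x_i + x_{i+1})·c_i = 918, so x̄ = 918 / (6·31) = 153/31.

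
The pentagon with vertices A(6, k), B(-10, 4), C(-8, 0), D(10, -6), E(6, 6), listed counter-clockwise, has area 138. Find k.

7

The doubled signed area Σ (x_i y_{i+1} − x_{i+1} y_i) is linear in k.
With k=0 it equals 164; the coefficient of k is 16 (from the two edges through A).
So 16·k + 164 = 2·138 = 276 ⇒ k = 7.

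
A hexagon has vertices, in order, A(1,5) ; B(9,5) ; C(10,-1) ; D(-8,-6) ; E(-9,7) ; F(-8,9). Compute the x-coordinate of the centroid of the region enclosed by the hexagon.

Apply Gauss's area formula. First the cross-terms c_i = x_i·y_{i+1} − x_{i+1}·y_i:
  -40, -59, -68, -110, -25, -49  ⇒  2A = -351, A = -175.5.
Then Σ (x_i + x_{i+1})·c_i = 981, so x̄ = 981 / (6·(-175.5)) = -109/117.

-109/117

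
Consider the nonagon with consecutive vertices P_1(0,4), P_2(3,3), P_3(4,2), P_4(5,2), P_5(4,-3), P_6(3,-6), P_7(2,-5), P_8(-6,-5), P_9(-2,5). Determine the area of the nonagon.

74.5

Apply the shoelace (surveyor's) formula: 2A = Σ (x_i·y_{i+1} − x_{i+1}·y_i), indices taken mod 9.
P_1→P_2: (0)(3) − (3)(4) = -12
P_2→P_3: (3)(2) − (4)(3) = -6
P_3→P_4: (4)(2) − (5)(2) = -2
P_4→P_5: (5)(-3) − (4)(2) = -23
P_5→P_6: (4)(-6) − (3)(-3) = -15
P_6→P_7: (3)(-5) − (2)(-6) = -3
P_7→P_8: (2)(-5) − (-6)(-5) = -40
P_8→P_9: (-6)(5) − (-2)(-5) = -40
P_9→P_1: (-2)(4) − (0)(5) = -8
Σ = -149
Area = |Σ|/2 = 74.5.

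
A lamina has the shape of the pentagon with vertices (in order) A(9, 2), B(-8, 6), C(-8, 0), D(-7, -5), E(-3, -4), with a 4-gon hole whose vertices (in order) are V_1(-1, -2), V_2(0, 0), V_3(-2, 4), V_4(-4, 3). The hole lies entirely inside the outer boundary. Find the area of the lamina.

Outer boundary:
A→B: (9)(6) − (-8)(2) = 70
B→C: (-8)(0) − (-8)(6) = 48
C→D: (-8)(-5) − (-7)(0) = 40
D→E: (-7)(-4) − (-3)(-5) = 13
E→A: (-3)(2) − (9)(-4) = 30
Σ = 201
Area = |Σ|/2 = 100.5.
Hole:
Apply the shoelace (surveyor's) formula: 2A = Σ (x_i·y_{i+1} − x_{i+1}·y_i), indices taken mod 4.
Cross-terms: 0, 0, 10, 11  ⇒  Σ = 21
Area = |Σ|/2 = 10.5.
Net area = 100.5 − 10.5 = 90.

90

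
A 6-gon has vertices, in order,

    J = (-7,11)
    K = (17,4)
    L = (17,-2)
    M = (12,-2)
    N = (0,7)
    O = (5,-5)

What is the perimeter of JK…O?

84

|JK| = √((24)² + (-7)²) = √625 = 25
|KL| = √((0)² + (-6)²) = √36 = 6
|LM| = √((-5)² + (0)²) = √25 = 5
|MN| = √((-12)² + (9)²) = √225 = 15
|NO| = √((5)² + (-12)²) = √169 = 13
|OJ| = √((-12)² + (16)²) = √400 = 20
Perimeter = 25 + 6 + 5 + 15 + 13 + 20 = 84.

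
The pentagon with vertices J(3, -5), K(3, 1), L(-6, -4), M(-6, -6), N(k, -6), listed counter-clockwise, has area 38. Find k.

The doubled signed area Σ (x_i y_{i+1} − x_{i+1} y_i) is linear in k.
With k=0 it equals 78; the coefficient of k is 1 (from the two edges through N).
So 1·k + 78 = 2·38 = 76 ⇒ k = -2.

-2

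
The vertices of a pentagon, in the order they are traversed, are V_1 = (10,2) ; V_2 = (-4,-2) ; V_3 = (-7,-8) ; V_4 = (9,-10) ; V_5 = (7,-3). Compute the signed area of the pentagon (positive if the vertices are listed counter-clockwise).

Apply Gauss's area formula: 2A = Σ (x_i·y_{i+1} − x_{i+1}·y_i), indices taken mod 5.
Cross-terms: -12, 18, 142, 43, 44  ⇒  Σ = 235
Signed area = Σ/2 = 117.5 (positive ⇒ counter-clockwise traversal).

117.5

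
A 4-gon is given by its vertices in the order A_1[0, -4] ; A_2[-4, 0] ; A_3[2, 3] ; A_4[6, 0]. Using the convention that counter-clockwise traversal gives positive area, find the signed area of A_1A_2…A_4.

-35

Apply the shoelace (surveyor's) formula: 2A = Σ (x_i·y_{i+1} − x_{i+1}·y_i), indices taken mod 4.
A_1→A_2: (0)(0) − (-4)(-4) = -16
A_2→A_3: (-4)(3) − (2)(0) = -12
A_3→A_4: (2)(0) − (6)(3) = -18
A_4→A_1: (6)(-4) − (0)(0) = -24
Σ = -70
Signed area = Σ/2 = -35 (negative ⇒ clockwise traversal).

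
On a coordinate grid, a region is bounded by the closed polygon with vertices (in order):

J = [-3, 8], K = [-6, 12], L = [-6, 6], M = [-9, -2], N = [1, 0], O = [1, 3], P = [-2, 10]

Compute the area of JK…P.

Cross-terms: 12, 36, 66, 2, 3, 16, 14  ⇒  Σ = 149
Area = |Σ|/2 = 74.5.

74.5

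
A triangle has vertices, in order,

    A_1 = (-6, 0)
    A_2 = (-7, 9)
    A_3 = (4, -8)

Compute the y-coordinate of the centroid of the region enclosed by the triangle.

1/3

Apply Gauss's area formula. First the cross-terms c_i = x_i·y_{i+1} − x_{i+1}·y_i:
  -54, 20, -48  ⇒  2A = -82, A = -41.
Then Σ (y_i + y_{i+1})·c_i = -82, so ȳ = -82 / (6·(-41)) = 1/3.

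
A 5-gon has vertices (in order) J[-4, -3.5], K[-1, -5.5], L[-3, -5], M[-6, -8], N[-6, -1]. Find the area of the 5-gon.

12

Cross-terms: 18.5, -11.5, -6, -42, 17  ⇒  Σ = -24
Area = |Σ|/2 = 12.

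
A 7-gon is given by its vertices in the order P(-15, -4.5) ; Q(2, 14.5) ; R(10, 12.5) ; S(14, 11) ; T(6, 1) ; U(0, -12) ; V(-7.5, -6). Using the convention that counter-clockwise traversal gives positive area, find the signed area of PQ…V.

P→Q: (-15)(14.5) − (2)(-4.5) = -208.5
Q→R: (2)(12.5) − (10)(14.5) = -120
R→S: (10)(11) − (14)(12.5) = -65
S→T: (14)(1) − (6)(11) = -52
T→U: (6)(-12) − (0)(1) = -72
U→V: (0)(-6) − (-7.5)(-12) = -90
V→P: (-7.5)(-4.5) − (-15)(-6) = -56.25
Σ = -663.75
Signed area = Σ/2 = -331.875 (negative ⇒ clockwise traversal).

-331.875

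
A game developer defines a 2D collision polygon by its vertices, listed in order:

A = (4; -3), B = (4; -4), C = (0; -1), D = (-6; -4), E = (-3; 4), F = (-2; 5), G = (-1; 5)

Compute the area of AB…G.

39.5

Apply the shoelace (surveyor's) formula: 2A = Σ (x_i·y_{i+1} − x_{i+1}·y_i), indices taken mod 7.
A→B: (4)(-4) − (4)(-3) = -4
B→C: (4)(-1) − (0)(-4) = -4
C→D: (0)(-4) − (-6)(-1) = -6
D→E: (-6)(4) − (-3)(-4) = -36
E→F: (-3)(5) − (-2)(4) = -7
F→G: (-2)(5) − (-1)(5) = -5
G→A: (-1)(-3) − (4)(5) = -17
Σ = -79
Area = |Σ|/2 = 39.5.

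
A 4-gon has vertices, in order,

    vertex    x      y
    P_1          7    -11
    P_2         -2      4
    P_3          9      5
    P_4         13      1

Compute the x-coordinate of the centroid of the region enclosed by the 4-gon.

Apply the shoelace (surveyor's) formula. First the cross-terms c_i = x_i·y_{i+1} − x_{i+1}·y_i:
  6, -46, -56, -150  ⇒  2A = -246, A = -123.
Then Σ (x_i + x_{i+1})·c_i = -4524, so x̄ = -4524 / (6·(-123)) = 754/123.

754/123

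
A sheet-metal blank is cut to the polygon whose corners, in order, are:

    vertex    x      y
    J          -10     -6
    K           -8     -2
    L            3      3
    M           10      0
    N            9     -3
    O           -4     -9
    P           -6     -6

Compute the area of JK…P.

Apply Gauss's area formula: 2A = Σ (x_i·y_{i+1} − x_{i+1}·y_i), indices taken mod 7.
Σ = (-28) + (-18) + (-30) + (-30) + (-93) + (-30) + (-24) = -253
Area = |Σ|/2 = 126.5.

126.5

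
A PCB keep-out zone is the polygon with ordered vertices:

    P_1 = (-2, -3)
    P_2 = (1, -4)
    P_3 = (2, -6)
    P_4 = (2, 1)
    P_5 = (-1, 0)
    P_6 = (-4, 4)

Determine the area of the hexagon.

22

Apply Gauss's area formula: 2A = Σ (x_i·y_{i+1} − x_{i+1}·y_i), indices taken mod 6.
Σ = (11) + (2) + (14) + (1) + (-4) + (20) = 44
Area = |Σ|/2 = 22.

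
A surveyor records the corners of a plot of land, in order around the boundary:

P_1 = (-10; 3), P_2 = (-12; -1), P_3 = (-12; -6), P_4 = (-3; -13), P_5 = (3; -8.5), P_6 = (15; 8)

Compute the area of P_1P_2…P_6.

Σ = (46) + (60) + (138) + (64.5) + (151.5) + (125) = 585
Area = |Σ|/2 = 292.5.

292.5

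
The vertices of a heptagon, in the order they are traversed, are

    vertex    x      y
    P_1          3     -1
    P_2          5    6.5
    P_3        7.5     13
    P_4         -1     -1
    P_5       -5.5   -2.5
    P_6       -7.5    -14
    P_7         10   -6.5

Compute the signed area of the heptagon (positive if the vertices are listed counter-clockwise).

149.875

Σ = (24.5) + (16.25) + (5.5) + (-3) + (58.25) + (188.75) + (9.5) = 299.75
Signed area = Σ/2 = 149.875 (positive ⇒ counter-clockwise traversal).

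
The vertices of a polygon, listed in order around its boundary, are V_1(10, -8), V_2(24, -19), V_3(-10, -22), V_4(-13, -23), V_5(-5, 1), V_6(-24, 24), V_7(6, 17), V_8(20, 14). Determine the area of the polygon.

V_1→V_2: (10)(-19) − (24)(-8) = 2
V_2→V_3: (24)(-22) − (-10)(-19) = -718
V_3→V_4: (-10)(-23) − (-13)(-22) = -56
V_4→V_5: (-13)(1) − (-5)(-23) = -128
V_5→V_6: (-5)(24) − (-24)(1) = -96
V_6→V_7: (-24)(17) − (6)(24) = -552
V_7→V_8: (6)(14) − (20)(17) = -256
V_8→V_1: (20)(-8) − (10)(14) = -300
Σ = -2104
Area = |Σ|/2 = 1052.

1052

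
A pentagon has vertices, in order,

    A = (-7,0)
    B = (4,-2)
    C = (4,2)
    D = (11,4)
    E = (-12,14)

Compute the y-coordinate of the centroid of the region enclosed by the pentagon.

Apply the shoelace formula. First the cross-terms c_i = x_i·y_{i+1} − x_{i+1}·y_i:
  14, 16, -6, 202, 98  ⇒  2A = 324, A = 162.
Then Σ (y_i + y_{i+1})·c_i = 4944, so ȳ = 4944 / (6·162) = 412/81.

412/81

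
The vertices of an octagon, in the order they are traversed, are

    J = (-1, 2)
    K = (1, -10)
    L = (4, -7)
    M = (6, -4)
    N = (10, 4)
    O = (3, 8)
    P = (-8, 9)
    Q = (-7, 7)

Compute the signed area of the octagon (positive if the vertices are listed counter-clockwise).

Apply the shoelace formula: 2A = Σ (x_i·y_{i+1} − x_{i+1}·y_i), indices taken mod 8.
Σ = (8) + (33) + (26) + (64) + (68) + (91) + (7) + (-7) = 290
Signed area = Σ/2 = 145 (positive ⇒ counter-clockwise traversal).

145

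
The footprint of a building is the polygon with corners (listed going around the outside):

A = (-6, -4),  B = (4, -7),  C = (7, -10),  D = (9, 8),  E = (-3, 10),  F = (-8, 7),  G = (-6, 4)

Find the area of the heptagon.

222

Apply the surveyor's formula: 2A = Σ (x_i·y_{i+1} − x_{i+1}·y_i), indices taken mod 7.
A→B: (-6)(-7) − (4)(-4) = 58
B→C: (4)(-10) − (7)(-7) = 9
C→D: (7)(8) − (9)(-10) = 146
D→E: (9)(10) − (-3)(8) = 114
E→F: (-3)(7) − (-8)(10) = 59
F→G: (-8)(4) − (-6)(7) = 10
G→A: (-6)(-4) − (-6)(4) = 48
Σ = 444
Area = |Σ|/2 = 222.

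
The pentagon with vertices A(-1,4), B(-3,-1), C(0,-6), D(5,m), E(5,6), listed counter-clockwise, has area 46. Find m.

5

Write out the shoelace sum; only the two edges meeting at D involve m:
2·Area = [(0·m − 5·(-6)) + (5·6 − 5·m)] + 57
       = -5·m + 117 = 92
⇒ m = 5.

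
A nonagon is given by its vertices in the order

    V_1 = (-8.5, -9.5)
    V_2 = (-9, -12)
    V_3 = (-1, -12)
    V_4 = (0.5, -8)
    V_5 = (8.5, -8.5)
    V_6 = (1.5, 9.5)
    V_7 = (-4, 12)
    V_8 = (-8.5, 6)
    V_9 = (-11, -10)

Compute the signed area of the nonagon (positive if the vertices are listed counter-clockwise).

294.125

Apply the surveyor's formula: 2A = Σ (x_i·y_{i+1} − x_{i+1}·y_i), indices taken mod 9.
Cross-terms: 16.5, 96, 14, 63.75, 93.5, 56, 78, 151, 19.5  ⇒  Σ = 588.25
Signed area = Σ/2 = 294.125 (positive ⇒ counter-clockwise traversal).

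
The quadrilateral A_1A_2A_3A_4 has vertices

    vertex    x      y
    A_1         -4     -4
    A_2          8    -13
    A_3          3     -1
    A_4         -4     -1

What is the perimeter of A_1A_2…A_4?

|A_1A_2| = √((12)² + (-9)²) = √225 = 15
|A_2A_3| = √((-5)² + (12)²) = √169 = 13
|A_3A_4| = √((-7)² + (0)²) = √49 = 7
|A_4A_1| = √((0)² + (-3)²) = √9 = 3
Perimeter = 15 + 13 + 7 + 3 = 38.

38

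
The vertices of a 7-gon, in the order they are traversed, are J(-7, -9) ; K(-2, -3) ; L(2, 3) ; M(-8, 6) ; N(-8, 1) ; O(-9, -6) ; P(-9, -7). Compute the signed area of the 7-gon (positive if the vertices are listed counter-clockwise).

Apply the shoelace formula: 2A = Σ (x_i·y_{i+1} − x_{i+1}·y_i), indices taken mod 7.
Σ = (3) + (0) + (36) + (40) + (57) + (9) + (32) = 177
Signed area = Σ/2 = 88.5 (positive ⇒ counter-clockwise traversal).

88.5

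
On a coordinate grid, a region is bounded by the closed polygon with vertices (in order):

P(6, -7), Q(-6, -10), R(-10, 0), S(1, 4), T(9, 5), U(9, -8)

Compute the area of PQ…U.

Apply the shoelace (surveyor's) formula: 2A = Σ (x_i·y_{i+1} − x_{i+1}·y_i), indices taken mod 6.
Σ = (-102) + (-100) + (-40) + (-31) + (-117) + (-15) = -405
Area = |Σ|/2 = 202.5.

202.5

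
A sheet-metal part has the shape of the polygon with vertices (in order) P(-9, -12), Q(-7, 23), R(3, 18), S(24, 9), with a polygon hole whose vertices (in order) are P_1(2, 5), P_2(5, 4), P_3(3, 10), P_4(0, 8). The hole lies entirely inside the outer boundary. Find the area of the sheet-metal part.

534.5

Outer boundary:
Σ = (-291) + (-195) + (-405) + (-207) = -1098
Area = |Σ|/2 = 549.
Hole:
Apply Gauss's area formula: 2A = Σ (x_i·y_{i+1} − x_{i+1}·y_i), indices taken mod 4.
Cross-terms: -17, 38, 24, -16  ⇒  Σ = 29
Area = |Σ|/2 = 14.5.
Net area = 549 − 14.5 = 534.5.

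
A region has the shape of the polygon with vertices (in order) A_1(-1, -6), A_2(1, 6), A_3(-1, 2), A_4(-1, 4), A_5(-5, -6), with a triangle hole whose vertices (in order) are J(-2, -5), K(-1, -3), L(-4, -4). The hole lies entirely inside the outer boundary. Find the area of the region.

25.5

Outer boundary:
Cross-terms: 0, 8, -2, 26, 24  ⇒  Σ = 56
Area = |Σ|/2 = 28.
Hole:
Apply the shoelace (surveyor's) formula: 2A = Σ (x_i·y_{i+1} − x_{i+1}·y_i), indices taken mod 3.
Σ = (1) + (-8) + (12) = 5
Area = |Σ|/2 = 2.5.
Net area = 28 − 2.5 = 25.5.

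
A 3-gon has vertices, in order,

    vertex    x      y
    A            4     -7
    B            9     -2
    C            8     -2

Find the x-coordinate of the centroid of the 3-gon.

Apply the shoelace (surveyor's) formula. First the cross-terms c_i = x_i·y_{i+1} − x_{i+1}·y_i:
  55, -2, -48  ⇒  2A = 5, A = 2.5.
Then Σ (x_i + x_{i+1})·c_i = 105, so x̄ = 105 / (6·2.5) = 7.

7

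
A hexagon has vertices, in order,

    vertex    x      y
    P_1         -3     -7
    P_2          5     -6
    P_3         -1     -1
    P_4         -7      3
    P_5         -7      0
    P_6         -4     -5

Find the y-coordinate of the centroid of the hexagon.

-300/101

Apply the surveyor's formula. First the cross-terms c_i = x_i·y_{i+1} − x_{i+1}·y_i:
  53, -11, -10, 21, 35, 13  ⇒  2A = 101, A = 50.5.
Then Σ (y_i + y_{i+1})·c_i = -900, so ȳ = -900 / (6·50.5) = -300/101.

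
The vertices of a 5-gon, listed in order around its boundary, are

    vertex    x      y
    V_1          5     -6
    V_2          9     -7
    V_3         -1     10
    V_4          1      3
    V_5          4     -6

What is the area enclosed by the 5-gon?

38.5

Apply the surveyor's formula: 2A = Σ (x_i·y_{i+1} − x_{i+1}·y_i), indices taken mod 5.
Σ = (19) + (83) + (-13) + (-18) + (6) = 77
Area = |Σ|/2 = 38.5.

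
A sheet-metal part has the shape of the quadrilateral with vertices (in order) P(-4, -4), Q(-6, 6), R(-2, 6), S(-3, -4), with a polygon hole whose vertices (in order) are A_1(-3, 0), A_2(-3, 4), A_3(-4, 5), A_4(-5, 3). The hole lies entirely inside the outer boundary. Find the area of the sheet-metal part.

19.5

Outer boundary:
P→Q: (-4)(6) − (-6)(-4) = -48
Q→R: (-6)(6) − (-2)(6) = -24
R→S: (-2)(-4) − (-3)(6) = 26
S→P: (-3)(-4) − (-4)(-4) = -4
Σ = -50
Area = |Σ|/2 = 25.
Hole:
Apply the shoelace (surveyor's) formula: 2A = Σ (x_i·y_{i+1} − x_{i+1}·y_i), indices taken mod 4.
Cross-terms: -12, 1, 13, 9  ⇒  Σ = 11
Area = |Σ|/2 = 5.5.
Net area = 25 − 5.5 = 19.5.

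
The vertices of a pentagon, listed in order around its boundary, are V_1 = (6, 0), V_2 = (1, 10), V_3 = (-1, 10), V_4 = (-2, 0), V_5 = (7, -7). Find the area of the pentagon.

78

Apply the shoelace formula: 2A = Σ (x_i·y_{i+1} − x_{i+1}·y_i), indices taken mod 5.
Σ = (60) + (20) + (20) + (14) + (42) = 156
Area = |Σ|/2 = 78.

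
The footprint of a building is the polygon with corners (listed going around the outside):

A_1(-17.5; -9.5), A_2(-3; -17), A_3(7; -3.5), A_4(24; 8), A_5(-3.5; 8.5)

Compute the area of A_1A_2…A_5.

Σ = (269) + (129.5) + (140) + (232) + (182) = 952.5
Area = |Σ|/2 = 476.25.

476.25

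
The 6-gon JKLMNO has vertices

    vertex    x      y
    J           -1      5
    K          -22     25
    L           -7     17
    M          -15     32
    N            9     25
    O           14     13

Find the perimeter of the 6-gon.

|JK| = √((-21)² + (20)²) = √841 = 29
|KL| = √((15)² + (-8)²) = √289 = 17
|LM| = √((-8)² + (15)²) = √289 = 17
|MN| = √((24)² + (-7)²) = √625 = 25
|NO| = √((5)² + (-12)²) = √169 = 13
|OJ| = √((-15)² + (-8)²) = √289 = 17
Perimeter = 29 + 17 + 17 + 25 + 13 + 17 = 118.

118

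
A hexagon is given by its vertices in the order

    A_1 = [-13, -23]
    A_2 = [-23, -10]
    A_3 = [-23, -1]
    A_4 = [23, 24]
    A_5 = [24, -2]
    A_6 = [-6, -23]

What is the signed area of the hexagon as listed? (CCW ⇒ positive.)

-1241

Apply the shoelace formula: 2A = Σ (x_i·y_{i+1} − x_{i+1}·y_i), indices taken mod 6.
Cross-terms: -399, -207, -529, -622, -564, -161  ⇒  Σ = -2482
Signed area = Σ/2 = -1241 (negative ⇒ clockwise traversal).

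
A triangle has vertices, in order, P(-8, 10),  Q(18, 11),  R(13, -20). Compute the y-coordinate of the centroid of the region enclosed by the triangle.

1/3

Apply the surveyor's formula. First the cross-terms c_i = x_i·y_{i+1} − x_{i+1}·y_i:
  -268, -503, -30  ⇒  2A = -801, A = -400.5.
Then Σ (y_i + y_{i+1})·c_i = -801, so ȳ = -801 / (6·(-400.5)) = 1/3.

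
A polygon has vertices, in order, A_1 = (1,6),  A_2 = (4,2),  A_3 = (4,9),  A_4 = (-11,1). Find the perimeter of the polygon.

42

|A_1A_2| = √((3)² + (-4)²) = √25 = 5
|A_2A_3| = √((0)² + (7)²) = √49 = 7
|A_3A_4| = √((-15)² + (-8)²) = √289 = 17
|A_4A_1| = √((12)² + (5)²) = √169 = 13
Perimeter = 5 + 7 + 17 + 13 = 42.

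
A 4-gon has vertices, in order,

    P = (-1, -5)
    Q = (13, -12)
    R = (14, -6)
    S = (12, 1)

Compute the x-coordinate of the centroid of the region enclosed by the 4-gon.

1647/194

Apply the surveyor's formula. First the cross-terms c_i = x_i·y_{i+1} − x_{i+1}·y_i:
  77, 90, 86, -59  ⇒  2A = 194, A = 97.
Then Σ (x_i + x_{i+1})·c_i = 4941, so x̄ = 4941 / (6·97) = 1647/194.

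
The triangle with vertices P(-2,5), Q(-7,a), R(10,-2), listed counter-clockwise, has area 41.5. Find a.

1

The doubled signed area Σ (x_i y_{i+1} − x_{i+1} y_i) is linear in a.
With a=0 it equals 95; the coefficient of a is -12 (from the two edges through Q).
So -12·a + 95 = 2·41.5 = 83 ⇒ a = 1.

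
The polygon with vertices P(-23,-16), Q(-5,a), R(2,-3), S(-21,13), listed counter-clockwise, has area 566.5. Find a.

Write out the shoelace sum; only the two edges meeting at Q involve a:
2·Area = [((-23)·a − (-5)·(-16)) + ((-5)·(-3) − 2·a)] + 598
       = -25·a + 533 = 1133
⇒ a = -24.

-24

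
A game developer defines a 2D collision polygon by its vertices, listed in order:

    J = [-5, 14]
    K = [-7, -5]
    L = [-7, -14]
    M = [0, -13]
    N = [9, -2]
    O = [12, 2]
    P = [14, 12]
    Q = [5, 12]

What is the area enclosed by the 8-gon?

Σ = (123) + (63) + (91) + (117) + (42) + (116) + (108) + (130) = 790
Area = |Σ|/2 = 395.

395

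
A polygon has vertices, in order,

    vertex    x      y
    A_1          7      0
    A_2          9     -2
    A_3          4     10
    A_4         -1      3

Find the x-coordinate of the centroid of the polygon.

Apply the shoelace formula. First the cross-terms c_i = x_i·y_{i+1} − x_{i+1}·y_i:
  -14, 98, 22, -21  ⇒  2A = 85, A = 42.5.
Then Σ (x_i + x_{i+1})·c_i = 990, so x̄ = 990 / (6·42.5) = 66/17.

66/17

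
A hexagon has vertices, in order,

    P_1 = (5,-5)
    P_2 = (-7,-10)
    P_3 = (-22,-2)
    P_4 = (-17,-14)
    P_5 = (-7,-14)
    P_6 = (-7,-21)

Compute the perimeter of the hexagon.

80

|P_1P_2| = √((-12)² + (-5)²) = √169 = 13
|P_2P_3| = √((-15)² + (8)²) = √289 = 17
|P_3P_4| = √((5)² + (-12)²) = √169 = 13
|P_4P_5| = √((10)² + (0)²) = √100 = 10
|P_5P_6| = √((0)² + (-7)²) = √49 = 7
|P_6P_1| = √((12)² + (16)²) = √400 = 20
Perimeter = 13 + 17 + 13 + 10 + 7 + 20 = 80.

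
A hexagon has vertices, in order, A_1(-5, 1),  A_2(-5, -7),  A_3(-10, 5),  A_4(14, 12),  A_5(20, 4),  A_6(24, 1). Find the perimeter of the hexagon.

|A_1A_2| = √((0)² + (-8)²) = √64 = 8
|A_2A_3| = √((-5)² + (12)²) = √169 = 13
|A_3A_4| = √((24)² + (7)²) = √625 = 25
|A_4A_5| = √((6)² + (-8)²) = √100 = 10
|A_5A_6| = √((4)² + (-3)²) = √25 = 5
|A_6A_1| = √((-29)² + (0)²) = √841 = 29
Perimeter = 8 + 13 + 25 + 10 + 5 + 29 = 90.

90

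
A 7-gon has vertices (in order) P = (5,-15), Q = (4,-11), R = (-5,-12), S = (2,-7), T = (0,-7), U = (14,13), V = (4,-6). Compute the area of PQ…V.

Apply the shoelace formula: 2A = Σ (x_i·y_{i+1} − x_{i+1}·y_i), indices taken mod 7.
P→Q: (5)(-11) − (4)(-15) = 5
Q→R: (4)(-12) − (-5)(-11) = -103
R→S: (-5)(-7) − (2)(-12) = 59
S→T: (2)(-7) − (0)(-7) = -14
T→U: (0)(13) − (14)(-7) = 98
U→V: (14)(-6) − (4)(13) = -136
V→P: (4)(-15) − (5)(-6) = -30
Σ = -121
Area = |Σ|/2 = 60.5.

60.5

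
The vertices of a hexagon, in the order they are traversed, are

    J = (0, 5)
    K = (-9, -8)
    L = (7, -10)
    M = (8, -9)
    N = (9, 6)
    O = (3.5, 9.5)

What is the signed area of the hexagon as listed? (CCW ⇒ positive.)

Apply the shoelace (surveyor's) formula: 2A = Σ (x_i·y_{i+1} − x_{i+1}·y_i), indices taken mod 6.
Cross-terms: 45, 146, 17, 129, 64.5, 17.5  ⇒  Σ = 419
Signed area = Σ/2 = 209.5 (positive ⇒ counter-clockwise traversal).

209.5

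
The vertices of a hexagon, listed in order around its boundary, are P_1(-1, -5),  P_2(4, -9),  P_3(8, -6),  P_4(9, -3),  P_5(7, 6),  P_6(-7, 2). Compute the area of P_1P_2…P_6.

Apply the shoelace formula: 2A = Σ (x_i·y_{i+1} − x_{i+1}·y_i), indices taken mod 6.
P_1→P_2: (-1)(-9) − (4)(-5) = 29
P_2→P_3: (4)(-6) − (8)(-9) = 48
P_3→P_4: (8)(-3) − (9)(-6) = 30
P_4→P_5: (9)(6) − (7)(-3) = 75
P_5→P_6: (7)(2) − (-7)(6) = 56
P_6→P_1: (-7)(-5) − (-1)(2) = 37
Σ = 275
Area = |Σ|/2 = 137.5.

137.5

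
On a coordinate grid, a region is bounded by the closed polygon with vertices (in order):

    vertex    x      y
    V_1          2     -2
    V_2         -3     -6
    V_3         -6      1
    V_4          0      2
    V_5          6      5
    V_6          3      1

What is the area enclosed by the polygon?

Apply the shoelace (surveyor's) formula: 2A = Σ (x_i·y_{i+1} − x_{i+1}·y_i), indices taken mod 6.
V_1→V_2: (2)(-6) − (-3)(-2) = -18
V_2→V_3: (-3)(1) − (-6)(-6) = -39
V_3→V_4: (-6)(2) − (0)(1) = -12
V_4→V_5: (0)(5) − (6)(2) = -12
V_5→V_6: (6)(1) − (3)(5) = -9
V_6→V_1: (3)(-2) − (2)(1) = -8
Σ = -98
Area = |Σ|/2 = 49.

49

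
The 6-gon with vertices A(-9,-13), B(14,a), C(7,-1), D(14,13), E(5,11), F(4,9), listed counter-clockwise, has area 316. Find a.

The doubled signed area Σ (x_i y_{i+1} − x_{i+1} y_i) is linear in a.
With a=0 it equals 392; the coefficient of a is -16 (from the two edges through B).
So -16·a + 392 = 2·316 = 632 ⇒ a = -15.

-15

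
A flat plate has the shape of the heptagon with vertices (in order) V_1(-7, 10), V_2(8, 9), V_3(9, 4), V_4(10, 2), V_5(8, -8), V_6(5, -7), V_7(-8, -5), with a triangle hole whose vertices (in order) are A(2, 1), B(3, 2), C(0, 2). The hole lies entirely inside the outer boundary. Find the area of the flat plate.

259.5

Outer boundary:
Cross-terms: -143, -49, -22, -96, -16, -81, -115  ⇒  Σ = -522
Area = |Σ|/2 = 261.
Hole:
Apply the surveyor's formula: 2A = Σ (x_i·y_{i+1} − x_{i+1}·y_i), indices taken mod 3.
Σ = (1) + (6) + (-4) = 3
Area = |Σ|/2 = 1.5.
Net area = 261 − 1.5 = 259.5.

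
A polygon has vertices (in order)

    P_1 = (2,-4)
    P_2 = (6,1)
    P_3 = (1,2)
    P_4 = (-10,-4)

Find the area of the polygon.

50.5

Apply the surveyor's formula: 2A = Σ (x_i·y_{i+1} − x_{i+1}·y_i), indices taken mod 4.
Σ = (26) + (11) + (16) + (48) = 101
Area = |Σ|/2 = 50.5.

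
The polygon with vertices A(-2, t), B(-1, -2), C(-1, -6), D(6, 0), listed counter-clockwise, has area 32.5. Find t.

Write out the shoelace sum; only the two edges meeting at A involve t:
2·Area = [(6·t − (-2)·0) + ((-2)·(-2) − (-1)·t)] + 40
       = 7·t + 44 = 65
⇒ t = 3.

3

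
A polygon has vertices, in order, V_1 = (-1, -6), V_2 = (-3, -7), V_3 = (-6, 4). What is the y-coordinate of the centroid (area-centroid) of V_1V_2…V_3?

-3

Apply the shoelace (surveyor's) formula. First the cross-terms c_i = x_i·y_{i+1} − x_{i+1}·y_i:
  -11, -54, 40  ⇒  2A = -25, A = -12.5.
Then Σ (y_i + y_{i+1})·c_i = 225, so ȳ = 225 / (6·(-12.5)) = -3.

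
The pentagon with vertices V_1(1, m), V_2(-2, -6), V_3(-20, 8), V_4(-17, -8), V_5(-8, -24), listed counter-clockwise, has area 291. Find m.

-10

Write out the shoelace sum; only the two edges meeting at V_1 involve m:
2·Area = [((-8)·m − 1·(-24)) + (1·(-6) − (-2)·m)] + 504
       = -6·m + 522 = 582
⇒ m = -10.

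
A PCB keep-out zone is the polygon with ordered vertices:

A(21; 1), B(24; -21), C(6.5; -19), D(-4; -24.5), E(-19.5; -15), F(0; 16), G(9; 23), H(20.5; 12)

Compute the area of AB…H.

1244.25

Cross-terms: -465, -319.5, -235.25, -417.75, -312, -144, -363.5, -231.5  ⇒  Σ = -2488.5
Area = |Σ|/2 = 1244.25.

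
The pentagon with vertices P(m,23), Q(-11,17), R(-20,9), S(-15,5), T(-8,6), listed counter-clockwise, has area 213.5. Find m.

12

Write out the shoelace sum; only the two edges meeting at P involve m:
2·Area = [((-8)·23 − m·6) + (m·17 − (-11)·23)] + 226
       = 11·m + 295 = 427
⇒ m = 12.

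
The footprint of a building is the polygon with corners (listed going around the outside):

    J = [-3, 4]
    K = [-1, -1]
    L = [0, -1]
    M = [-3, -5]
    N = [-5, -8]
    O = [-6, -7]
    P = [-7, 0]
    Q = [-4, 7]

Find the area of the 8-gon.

51

Cross-terms: 7, 1, -3, -1, -13, -49, -49, 5  ⇒  Σ = -102
Area = |Σ|/2 = 51.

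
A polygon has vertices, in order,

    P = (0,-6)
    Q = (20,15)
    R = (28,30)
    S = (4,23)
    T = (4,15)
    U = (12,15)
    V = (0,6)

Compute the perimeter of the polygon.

|PQ| = √((20)² + (21)²) = √841 = 29
|QR| = √((8)² + (15)²) = √289 = 17
|RS| = √((-24)² + (-7)²) = √625 = 25
|ST| = √((0)² + (-8)²) = √64 = 8
|TU| = √((8)² + (0)²) = √64 = 8
|UV| = √((-12)² + (-9)²) = √225 = 15
|VP| = √((0)² + (-12)²) = √144 = 12
Perimeter = 29 + 17 + 25 + 8 + 8 + 15 + 12 = 114.

114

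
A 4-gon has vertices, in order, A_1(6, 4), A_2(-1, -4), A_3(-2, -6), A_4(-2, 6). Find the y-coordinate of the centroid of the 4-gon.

14/9

Apply the shoelace formula. First the cross-terms c_i = x_i·y_{i+1} − x_{i+1}·y_i:
  -20, -2, -24, -44  ⇒  2A = -90, A = -45.
Then Σ (y_i + y_{i+1})·c_i = -420, so ȳ = -420 / (6·(-45)) = 14/9.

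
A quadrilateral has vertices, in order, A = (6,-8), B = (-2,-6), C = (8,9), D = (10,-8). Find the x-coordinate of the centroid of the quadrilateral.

69/13

Apply the shoelace (surveyor's) formula. First the cross-terms c_i = x_i·y_{i+1} − x_{i+1}·y_i:
  -52, 30, -154, -32  ⇒  2A = -208, A = -104.
Then Σ (x_i + x_{i+1})·c_i = -3312, so x̄ = -3312 / (6·(-104)) = 69/13.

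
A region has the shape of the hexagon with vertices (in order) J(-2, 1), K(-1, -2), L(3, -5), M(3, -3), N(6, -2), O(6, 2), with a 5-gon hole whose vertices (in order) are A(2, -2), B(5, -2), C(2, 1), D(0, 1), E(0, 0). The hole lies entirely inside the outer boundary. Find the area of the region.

Outer boundary:
Σ = (5) + (11) + (6) + (12) + (24) + (10) = 68
Area = |Σ|/2 = 34.
Hole:
Apply the shoelace (surveyor's) formula: 2A = Σ (x_i·y_{i+1} − x_{i+1}·y_i), indices taken mod 5.
A→B: (2)(-2) − (5)(-2) = 6
B→C: (5)(1) − (2)(-2) = 9
C→D: (2)(1) − (0)(1) = 2
D→E: (0)(0) − (0)(1) = 0
E→A: (0)(-2) − (2)(0) = 0
Σ = 17
Area = |Σ|/2 = 8.5.
Net area = 34 − 8.5 = 25.5.

25.5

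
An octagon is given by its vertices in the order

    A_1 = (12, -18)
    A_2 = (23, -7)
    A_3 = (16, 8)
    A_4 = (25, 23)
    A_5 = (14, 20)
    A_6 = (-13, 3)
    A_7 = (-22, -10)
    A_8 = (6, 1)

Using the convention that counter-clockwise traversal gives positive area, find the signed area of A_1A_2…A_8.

694

Cross-terms: 330, 296, 168, 178, 302, 196, 38, -120  ⇒  Σ = 1388
Signed area = Σ/2 = 694 (positive ⇒ counter-clockwise traversal).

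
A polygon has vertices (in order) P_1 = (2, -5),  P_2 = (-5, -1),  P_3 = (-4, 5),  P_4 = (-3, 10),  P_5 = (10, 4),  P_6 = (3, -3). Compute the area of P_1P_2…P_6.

122

Apply the surveyor's formula: 2A = Σ (x_i·y_{i+1} − x_{i+1}·y_i), indices taken mod 6.
Σ = (-27) + (-29) + (-25) + (-112) + (-42) + (-9) = -244
Area = |Σ|/2 = 122.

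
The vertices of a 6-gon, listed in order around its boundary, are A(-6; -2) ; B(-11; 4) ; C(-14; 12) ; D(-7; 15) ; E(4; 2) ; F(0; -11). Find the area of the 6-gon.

Apply the shoelace formula: 2A = Σ (x_i·y_{i+1} − x_{i+1}·y_i), indices taken mod 6.
Σ = (-46) + (-76) + (-126) + (-74) + (-44) + (-66) = -432
Area = |Σ|/2 = 216.

216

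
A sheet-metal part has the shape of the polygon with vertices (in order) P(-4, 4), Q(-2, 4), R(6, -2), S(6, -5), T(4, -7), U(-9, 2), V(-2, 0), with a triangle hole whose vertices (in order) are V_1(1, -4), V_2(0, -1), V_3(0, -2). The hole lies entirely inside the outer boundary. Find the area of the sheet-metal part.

Outer boundary:
Apply the shoelace (surveyor's) formula: 2A = Σ (x_i·y_{i+1} − x_{i+1}·y_i), indices taken mod 7.
P→Q: (-4)(4) − (-2)(4) = -8
Q→R: (-2)(-2) − (6)(4) = -20
R→S: (6)(-5) − (6)(-2) = -18
S→T: (6)(-7) − (4)(-5) = -22
T→U: (4)(2) − (-9)(-7) = -55
U→V: (-9)(0) − (-2)(2) = 4
V→P: (-2)(4) − (-4)(0) = -8
Σ = -127
Area = |Σ|/2 = 63.5.
Hole:
Apply Gauss's area formula: 2A = Σ (x_i·y_{i+1} − x_{i+1}·y_i), indices taken mod 3.
Cross-terms: -1, 0, 2  ⇒  Σ = 1
Area = |Σ|/2 = 0.5.
Net area = 63.5 − 0.5 = 63.

63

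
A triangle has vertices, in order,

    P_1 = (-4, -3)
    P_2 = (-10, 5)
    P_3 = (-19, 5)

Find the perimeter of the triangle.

36

|P_1P_2| = √((-6)² + (8)²) = √100 = 10
|P_2P_3| = √((-9)² + (0)²) = √81 = 9
|P_3P_1| = √((15)² + (-8)²) = √289 = 17
Perimeter = 10 + 9 + 17 = 36.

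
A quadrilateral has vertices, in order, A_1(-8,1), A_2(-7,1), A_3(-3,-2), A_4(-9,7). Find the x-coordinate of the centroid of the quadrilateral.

Apply the surveyor's formula. First the cross-terms c_i = x_i·y_{i+1} − x_{i+1}·y_i:
  -1, 17, -39, 47  ⇒  2A = 24, A = 12.
Then Σ (x_i + x_{i+1})·c_i = -486, so x̄ = -486 / (6·12) = -6.75.

-6.75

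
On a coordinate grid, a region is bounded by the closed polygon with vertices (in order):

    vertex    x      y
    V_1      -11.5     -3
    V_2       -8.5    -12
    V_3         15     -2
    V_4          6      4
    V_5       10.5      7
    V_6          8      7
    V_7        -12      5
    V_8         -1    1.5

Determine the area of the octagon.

Apply the surveyor's formula: 2A = Σ (x_i·y_{i+1} − x_{i+1}·y_i), indices taken mod 8.
V_1→V_2: (-11.5)(-12) − (-8.5)(-3) = 112.5
V_2→V_3: (-8.5)(-2) − (15)(-12) = 197
V_3→V_4: (15)(4) − (6)(-2) = 72
V_4→V_5: (6)(7) − (10.5)(4) = 0
V_5→V_6: (10.5)(7) − (8)(7) = 17.5
V_6→V_7: (8)(5) − (-12)(7) = 124
V_7→V_8: (-12)(1.5) − (-1)(5) = -13
V_8→V_1: (-1)(-3) − (-11.5)(1.5) = 20.25
Σ = 530.25
Area = |Σ|/2 = 265.125.

265.125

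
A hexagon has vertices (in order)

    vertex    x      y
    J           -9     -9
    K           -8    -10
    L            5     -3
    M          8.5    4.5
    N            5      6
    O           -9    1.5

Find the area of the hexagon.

Apply the shoelace (surveyor's) formula: 2A = Σ (x_i·y_{i+1} − x_{i+1}·y_i), indices taken mod 6.
Σ = (18) + (74) + (48) + (28.5) + (61.5) + (94.5) = 324.5
Area = |Σ|/2 = 162.25.

162.25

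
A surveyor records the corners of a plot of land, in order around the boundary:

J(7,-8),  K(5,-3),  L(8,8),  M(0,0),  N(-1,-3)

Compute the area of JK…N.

Apply the shoelace formula: 2A = Σ (x_i·y_{i+1} − x_{i+1}·y_i), indices taken mod 5.
Σ = (19) + (64) + (0) + (0) + (29) = 112
Area = |Σ|/2 = 56.

56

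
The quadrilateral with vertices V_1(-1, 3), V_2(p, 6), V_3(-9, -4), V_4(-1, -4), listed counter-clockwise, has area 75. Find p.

-11

The doubled signed area Σ (x_i y_{i+1} − x_{i+1} y_i) is linear in p.
With p=0 it equals 73; the coefficient of p is -7 (from the two edges through V_2).
So -7·p + 73 = 2·75 = 150 ⇒ p = -11.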